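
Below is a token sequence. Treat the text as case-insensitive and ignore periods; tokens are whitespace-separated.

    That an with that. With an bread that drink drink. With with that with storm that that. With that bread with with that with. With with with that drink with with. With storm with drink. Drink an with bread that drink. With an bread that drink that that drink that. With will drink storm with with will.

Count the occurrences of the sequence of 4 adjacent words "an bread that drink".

2

Scanning the 54 overlapping 4-gram windows for "an bread that drink":
  position 6–9: an bread that drink
  position 43–46: an bread that drink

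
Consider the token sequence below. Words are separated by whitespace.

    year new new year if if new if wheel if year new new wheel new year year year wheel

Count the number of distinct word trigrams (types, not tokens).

19 tokens → 17 trigram windows in total.
Repeated trigrams (each contributes count−1 duplicates):
  year new new: 2
1 duplicate windows → 17 − 1 = 16 distinct.

16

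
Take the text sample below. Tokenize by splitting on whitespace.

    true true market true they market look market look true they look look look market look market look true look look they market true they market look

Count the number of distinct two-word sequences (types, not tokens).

27 tokens → 26 bigram windows in total.
Repeated bigrams (each contributes count−1 duplicates):
  market look: 5
  look look: 3
  look market: 3
  they market: 3
  true they: 3
  look true: 2
  market true: 2
14 duplicate windows → 26 − 14 = 12 distinct.

12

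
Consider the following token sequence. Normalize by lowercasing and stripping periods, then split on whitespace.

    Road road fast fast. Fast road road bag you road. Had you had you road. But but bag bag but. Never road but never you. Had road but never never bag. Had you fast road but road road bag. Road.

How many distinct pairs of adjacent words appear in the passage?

25

40 tokens → 39 bigram windows in total.
Repeated bigrams (each contributes count−1 duplicates):
  road but: 4
  but never: 3
  had you: 3
  road road: 3
  fast fast: 2
  fast road: 2
  road bag: 2
  you had: 2
  … (1 more repeated)
14 duplicate windows → 39 − 14 = 25 distinct.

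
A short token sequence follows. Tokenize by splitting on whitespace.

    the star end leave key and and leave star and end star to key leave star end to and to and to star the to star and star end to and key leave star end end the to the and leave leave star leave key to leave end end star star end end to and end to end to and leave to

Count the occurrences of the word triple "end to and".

4

Scanning the 60 overlapping trigram windows for "end to and":
  position 17–19: end to and
  position 29–31: end to and
  position 53–55: end to and
  position 58–60: end to and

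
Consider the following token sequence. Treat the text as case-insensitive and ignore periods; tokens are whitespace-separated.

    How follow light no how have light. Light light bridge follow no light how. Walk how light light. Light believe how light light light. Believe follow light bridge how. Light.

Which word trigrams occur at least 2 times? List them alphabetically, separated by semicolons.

Trigram counts meeting the condition (at least 2 times):
  how light light: 2
  light light believe: 2
  light light light: 3

how light light; light light believe; light light light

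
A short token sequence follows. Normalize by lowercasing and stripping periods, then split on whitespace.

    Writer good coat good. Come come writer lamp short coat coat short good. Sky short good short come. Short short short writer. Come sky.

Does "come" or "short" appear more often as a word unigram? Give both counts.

"short" (7 vs 4)

"come": 4 occurrences
"short": 7 occurrences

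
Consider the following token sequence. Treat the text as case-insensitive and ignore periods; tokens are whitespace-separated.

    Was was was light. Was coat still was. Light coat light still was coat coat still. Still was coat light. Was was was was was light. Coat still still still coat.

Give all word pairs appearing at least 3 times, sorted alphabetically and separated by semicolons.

Bigram counts meeting the condition (at least 3 times):
  coat still: 3
  still still: 3
  still was: 3
  was coat: 3
  was light: 3
  was was: 6

coat still; still still; still was; was coat; was light; was was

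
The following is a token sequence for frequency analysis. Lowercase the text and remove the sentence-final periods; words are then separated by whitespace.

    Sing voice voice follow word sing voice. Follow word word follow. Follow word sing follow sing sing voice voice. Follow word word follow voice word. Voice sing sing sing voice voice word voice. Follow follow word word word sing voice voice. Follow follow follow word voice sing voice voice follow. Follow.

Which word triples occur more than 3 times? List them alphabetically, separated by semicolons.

sing voice voice; voice voice follow

Trigram counts meeting the condition (more than 3 times):
  sing voice voice: 5
  voice voice follow: 4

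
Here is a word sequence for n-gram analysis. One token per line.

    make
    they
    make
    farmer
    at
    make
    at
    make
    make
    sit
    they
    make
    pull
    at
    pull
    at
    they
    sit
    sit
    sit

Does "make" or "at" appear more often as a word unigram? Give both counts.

"make" (6 vs 4)

"make": 6 occurrences
"at": 4 occurrences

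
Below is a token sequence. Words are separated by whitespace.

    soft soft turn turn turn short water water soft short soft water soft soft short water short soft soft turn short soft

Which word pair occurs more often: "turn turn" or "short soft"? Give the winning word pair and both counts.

"short soft" (3 vs 2)

"turn turn": 2 occurrences
"short soft": 3 occurrences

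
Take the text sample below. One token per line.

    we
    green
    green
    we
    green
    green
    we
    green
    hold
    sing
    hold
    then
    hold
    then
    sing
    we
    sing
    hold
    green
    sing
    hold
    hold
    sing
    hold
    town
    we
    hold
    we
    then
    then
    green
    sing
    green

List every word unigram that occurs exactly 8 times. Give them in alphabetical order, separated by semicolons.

Unigram counts meeting the condition (exactly 8 times):
  green: 8
  hold: 8

green; hold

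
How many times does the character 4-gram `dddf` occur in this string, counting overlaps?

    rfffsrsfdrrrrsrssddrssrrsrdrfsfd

Sliding a length-4 window over the 32 characters (29 positions):
  (no match at any position)

0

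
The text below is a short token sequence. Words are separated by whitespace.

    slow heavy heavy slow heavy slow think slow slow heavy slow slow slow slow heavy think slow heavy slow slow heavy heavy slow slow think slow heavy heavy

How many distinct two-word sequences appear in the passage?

7

28 tokens → 27 bigram windows in total.
Repeated bigrams (each contributes count−1 duplicates):
  slow heavy: 7
  slow slow: 6
  heavy slow: 5
  heavy heavy: 3
  think slow: 3
  slow think: 2
20 duplicate windows → 27 − 20 = 7 distinct.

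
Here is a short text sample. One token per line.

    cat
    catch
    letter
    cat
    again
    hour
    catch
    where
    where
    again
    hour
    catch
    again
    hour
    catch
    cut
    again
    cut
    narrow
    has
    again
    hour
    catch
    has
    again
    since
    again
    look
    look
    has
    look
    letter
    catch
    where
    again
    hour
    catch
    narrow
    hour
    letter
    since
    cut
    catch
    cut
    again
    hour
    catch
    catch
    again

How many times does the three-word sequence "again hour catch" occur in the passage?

Scanning the 47 overlapping trigram windows for "again hour catch":
  position 5–7: again hour catch
  position 10–12: again hour catch
  position 13–15: again hour catch
  position 21–23: again hour catch
  position 35–37: again hour catch
  position 45–47: again hour catch

6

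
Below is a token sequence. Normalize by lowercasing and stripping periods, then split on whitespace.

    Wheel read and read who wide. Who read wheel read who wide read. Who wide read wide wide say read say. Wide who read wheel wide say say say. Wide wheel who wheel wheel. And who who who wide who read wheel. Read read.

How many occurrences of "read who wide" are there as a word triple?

Scanning the 42 overlapping trigram windows for "read who wide":
  position 4–6: read who wide
  position 10–12: read who wide
  position 13–15: read who wide

3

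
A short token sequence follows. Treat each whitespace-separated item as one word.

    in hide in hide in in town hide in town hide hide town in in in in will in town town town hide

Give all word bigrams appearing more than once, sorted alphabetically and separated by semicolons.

hide in; in hide; in in; in town; town hide; town town

Bigram counts meeting the condition (more than once):
  hide in: 3
  in hide: 2
  in in: 4
  in town: 3
  town hide: 3
  town town: 2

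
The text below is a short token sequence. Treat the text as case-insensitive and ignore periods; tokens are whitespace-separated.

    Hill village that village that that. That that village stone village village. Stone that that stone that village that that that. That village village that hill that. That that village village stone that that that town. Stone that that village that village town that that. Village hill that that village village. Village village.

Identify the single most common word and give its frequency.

Unigram frequencies (highest first):
  that: 26
  village: 17
  stone: 5
  hill: 3
  town: 2

"that", 26 times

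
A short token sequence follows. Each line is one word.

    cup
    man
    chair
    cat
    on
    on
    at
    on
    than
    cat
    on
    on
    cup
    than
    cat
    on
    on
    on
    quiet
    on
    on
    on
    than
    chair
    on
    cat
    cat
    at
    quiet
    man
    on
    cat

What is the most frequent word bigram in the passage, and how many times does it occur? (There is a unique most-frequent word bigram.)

"on on", 6 times

Bigram frequencies (highest first):
  on on: 6
  cat on: 3
  on than: 2
  than cat: 2
  on cat: 2
  cup man: 1
  … (15 more, each ≤ 1)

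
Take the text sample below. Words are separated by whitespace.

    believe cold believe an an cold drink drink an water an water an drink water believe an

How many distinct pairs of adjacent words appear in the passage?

17 tokens → 16 bigram windows in total.
Repeated bigrams (each contributes count−1 duplicates):
  an water: 2
  believe an: 2
  water an: 2
3 duplicate windows → 16 − 3 = 13 distinct.

13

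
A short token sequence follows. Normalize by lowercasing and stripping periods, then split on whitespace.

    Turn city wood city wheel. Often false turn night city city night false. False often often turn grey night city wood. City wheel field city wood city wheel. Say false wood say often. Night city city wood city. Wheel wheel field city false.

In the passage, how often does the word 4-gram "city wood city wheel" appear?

4

Scanning the 40 overlapping 4-gram windows for "city wood city wheel":
  position 2–5: city wood city wheel
  position 20–23: city wood city wheel
  position 25–28: city wood city wheel
  position 36–39: city wood city wheel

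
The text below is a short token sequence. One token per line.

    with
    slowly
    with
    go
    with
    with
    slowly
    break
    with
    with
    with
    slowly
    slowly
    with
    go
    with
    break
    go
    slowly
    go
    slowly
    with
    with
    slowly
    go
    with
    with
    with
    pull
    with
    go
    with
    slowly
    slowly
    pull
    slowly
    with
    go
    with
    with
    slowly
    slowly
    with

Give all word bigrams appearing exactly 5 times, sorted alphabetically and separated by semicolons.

go with; slowly with

Bigram counts meeting the condition (exactly 5 times):
  go with: 5
  slowly with: 5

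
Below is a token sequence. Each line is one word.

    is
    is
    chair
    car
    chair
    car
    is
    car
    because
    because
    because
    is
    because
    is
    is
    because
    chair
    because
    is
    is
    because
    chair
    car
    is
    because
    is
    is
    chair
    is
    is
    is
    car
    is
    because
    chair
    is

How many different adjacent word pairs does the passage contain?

13

36 tokens → 35 bigram windows in total.
Repeated bigrams (each contributes count−1 duplicates):
  is is: 6
  is because: 5
  because is: 4
  because chair: 3
  car is: 3
  chair car: 3
  because because: 2
  chair is: 2
  … (2 more repeated)
22 duplicate windows → 35 − 22 = 13 distinct.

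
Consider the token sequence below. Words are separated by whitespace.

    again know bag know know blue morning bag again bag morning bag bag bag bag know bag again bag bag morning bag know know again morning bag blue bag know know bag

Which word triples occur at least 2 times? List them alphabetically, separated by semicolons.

bag again bag; bag bag bag; bag know know; bag morning bag

Trigram counts meeting the condition (at least 2 times):
  bag again bag: 2
  bag bag bag: 2
  bag know know: 3
  bag morning bag: 2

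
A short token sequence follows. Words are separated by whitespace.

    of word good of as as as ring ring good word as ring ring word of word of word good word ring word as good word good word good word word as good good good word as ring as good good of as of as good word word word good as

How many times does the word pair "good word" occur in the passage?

Scanning the 50 overlapping bigram windows for "good word":
  position 10–11: good word
  position 20–21: good word
  position 25–26: good word
  position 27–28: good word
  position 29–30: good word
  position 35–36: good word
  position 46–47: good word

7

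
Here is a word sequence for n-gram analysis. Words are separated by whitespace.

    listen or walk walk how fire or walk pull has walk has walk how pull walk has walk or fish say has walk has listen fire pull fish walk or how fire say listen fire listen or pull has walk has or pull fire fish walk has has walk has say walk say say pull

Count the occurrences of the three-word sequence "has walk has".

Scanning the 53 overlapping trigram windows for "has walk has":
  position 10–12: has walk has
  position 22–24: has walk has
  position 39–41: has walk has
  position 48–50: has walk has

4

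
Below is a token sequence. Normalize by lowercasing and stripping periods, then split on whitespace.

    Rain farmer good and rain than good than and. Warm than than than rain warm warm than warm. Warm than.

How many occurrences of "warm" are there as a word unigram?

5

Scanning the 20 tokens for "warm":
  position 10: warm
  position 15: warm
  position 16: warm
  position 18: warm
  position 19: warm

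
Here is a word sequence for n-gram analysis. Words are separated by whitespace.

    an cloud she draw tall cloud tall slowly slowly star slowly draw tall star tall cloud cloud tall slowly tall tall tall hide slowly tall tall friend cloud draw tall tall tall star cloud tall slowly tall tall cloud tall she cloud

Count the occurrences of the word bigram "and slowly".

0

Scanning the 41 overlapping bigram windows for "and slowly":
  (none found)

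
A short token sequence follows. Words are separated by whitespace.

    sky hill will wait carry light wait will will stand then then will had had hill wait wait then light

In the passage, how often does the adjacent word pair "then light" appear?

Scanning the 19 overlapping bigram windows for "then light":
  position 19–20: then light

1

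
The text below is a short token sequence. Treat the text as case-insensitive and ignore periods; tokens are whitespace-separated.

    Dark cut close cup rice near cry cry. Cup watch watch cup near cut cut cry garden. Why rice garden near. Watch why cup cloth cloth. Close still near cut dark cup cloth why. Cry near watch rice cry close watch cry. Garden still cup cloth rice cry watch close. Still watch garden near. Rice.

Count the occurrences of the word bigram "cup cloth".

Scanning the 54 overlapping bigram windows for "cup cloth":
  position 24–25: cup cloth
  position 32–33: cup cloth
  position 45–46: cup cloth

3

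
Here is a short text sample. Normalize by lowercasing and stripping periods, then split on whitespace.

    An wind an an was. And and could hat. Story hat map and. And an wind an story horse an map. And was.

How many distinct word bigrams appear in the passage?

18

23 tokens → 22 bigram windows in total.
Repeated bigrams (each contributes count−1 duplicates):
  an wind: 2
  and and: 2
  map and: 2
  wind an: 2
4 duplicate windows → 22 − 4 = 18 distinct.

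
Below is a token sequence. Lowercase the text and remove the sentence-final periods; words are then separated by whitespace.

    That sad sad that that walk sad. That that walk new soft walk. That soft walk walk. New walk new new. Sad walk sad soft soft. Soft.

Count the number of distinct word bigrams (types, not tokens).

18

27 tokens → 26 bigram windows in total.
Repeated bigrams (each contributes count−1 duplicates):
  walk new: 3
  sad that: 2
  soft soft: 2
  soft walk: 2
  that that: 2
  that walk: 2
  walk sad: 2
8 duplicate windows → 26 − 8 = 18 distinct.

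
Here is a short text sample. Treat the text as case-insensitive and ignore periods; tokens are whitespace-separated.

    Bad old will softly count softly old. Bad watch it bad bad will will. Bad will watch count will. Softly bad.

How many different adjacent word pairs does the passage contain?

18

21 tokens → 20 bigram windows in total.
Repeated bigrams (each contributes count−1 duplicates):
  bad will: 2
  will softly: 2
2 duplicate windows → 20 − 2 = 18 distinct.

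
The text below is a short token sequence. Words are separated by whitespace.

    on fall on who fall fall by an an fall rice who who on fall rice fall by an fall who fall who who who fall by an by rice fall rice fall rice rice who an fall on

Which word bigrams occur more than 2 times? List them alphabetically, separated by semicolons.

Bigram counts meeting the condition (more than 2 times):
  an fall: 3
  by an: 3
  fall by: 3
  fall rice: 4
  rice fall: 3
  who fall: 3
  who who: 3

an fall; by an; fall by; fall rice; rice fall; who fall; who who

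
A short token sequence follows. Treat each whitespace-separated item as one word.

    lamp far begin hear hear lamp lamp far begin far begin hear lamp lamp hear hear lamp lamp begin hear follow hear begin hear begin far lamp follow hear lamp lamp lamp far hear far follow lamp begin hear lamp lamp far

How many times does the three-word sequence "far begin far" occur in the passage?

1

Scanning the 40 overlapping trigram windows for "far begin far":
  position 8–10: far begin far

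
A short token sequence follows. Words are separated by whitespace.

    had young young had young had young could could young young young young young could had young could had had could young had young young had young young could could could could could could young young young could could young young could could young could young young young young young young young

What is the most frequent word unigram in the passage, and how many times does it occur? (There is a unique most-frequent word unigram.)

"young", 28 times

Unigram frequencies (highest first):
  young: 28
  could: 16
  had: 8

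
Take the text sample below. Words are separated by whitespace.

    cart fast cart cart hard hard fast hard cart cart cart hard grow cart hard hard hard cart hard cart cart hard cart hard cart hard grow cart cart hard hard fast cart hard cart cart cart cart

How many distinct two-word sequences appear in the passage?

38 tokens → 37 bigram windows in total.
Repeated bigrams (each contributes count−1 duplicates):
  cart hard: 9
  cart cart: 8
  hard cart: 6
  hard hard: 4
  fast cart: 2
  grow cart: 2
  hard fast: 2
  hard grow: 2
27 duplicate windows → 37 − 27 = 10 distinct.

10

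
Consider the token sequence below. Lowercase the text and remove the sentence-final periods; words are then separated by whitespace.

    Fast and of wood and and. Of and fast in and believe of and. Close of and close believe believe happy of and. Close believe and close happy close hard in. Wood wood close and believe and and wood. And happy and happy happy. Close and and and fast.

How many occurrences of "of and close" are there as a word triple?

3

Scanning the 47 overlapping trigram windows for "of and close":
  position 13–15: of and close
  position 16–18: of and close
  position 22–24: of and close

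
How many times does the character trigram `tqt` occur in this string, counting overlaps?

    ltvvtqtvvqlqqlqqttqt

Sliding a length-3 window over the 20 characters (18 positions):
  position 5–7: tqt
  position 18–20: tqt

2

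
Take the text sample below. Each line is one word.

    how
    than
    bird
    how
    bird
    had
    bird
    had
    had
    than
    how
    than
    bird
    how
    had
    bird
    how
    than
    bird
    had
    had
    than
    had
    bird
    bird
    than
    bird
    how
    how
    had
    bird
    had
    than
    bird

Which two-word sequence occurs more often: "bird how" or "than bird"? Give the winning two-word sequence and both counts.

"than bird" (5 vs 4)

"bird how": 4 occurrences
"than bird": 5 occurrences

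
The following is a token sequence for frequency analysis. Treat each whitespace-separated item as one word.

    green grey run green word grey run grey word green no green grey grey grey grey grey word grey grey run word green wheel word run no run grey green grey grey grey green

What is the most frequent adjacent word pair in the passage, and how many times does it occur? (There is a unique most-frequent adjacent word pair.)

Bigram frequencies (highest first):
  grey grey: 7
  green grey: 3
  grey run: 3
  word grey: 2
  run grey: 2
  grey word: 2
  … (12 more, each ≤ 2)

"grey grey", 7 times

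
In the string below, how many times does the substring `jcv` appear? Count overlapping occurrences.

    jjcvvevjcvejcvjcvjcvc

5

Sliding a length-3 window over the 21 characters (19 positions):
  position 2–4: jcv
  position 8–10: jcv
  position 12–14: jcv
  position 15–17: jcv
  position 18–20: jcv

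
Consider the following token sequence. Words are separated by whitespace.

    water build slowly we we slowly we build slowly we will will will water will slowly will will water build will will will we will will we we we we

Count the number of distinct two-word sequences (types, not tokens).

14

30 tokens → 29 bigram windows in total.
Repeated bigrams (each contributes count−1 duplicates):
  will will: 6
  we we: 4
  slowly we: 3
  build slowly: 2
  water build: 2
  we will: 2
  will water: 2
  will we: 2
15 duplicate windows → 29 − 15 = 14 distinct.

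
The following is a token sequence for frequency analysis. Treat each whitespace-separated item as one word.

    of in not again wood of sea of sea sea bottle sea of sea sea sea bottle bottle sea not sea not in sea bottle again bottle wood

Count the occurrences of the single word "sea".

10

Scanning the 28 tokens for "sea":
  position 7: sea
  position 9: sea
  position 10: sea
  position 12: sea
  position 14: sea
  position 15: sea
  position 16: sea
  position 19: sea
  position 21: sea
  position 24: sea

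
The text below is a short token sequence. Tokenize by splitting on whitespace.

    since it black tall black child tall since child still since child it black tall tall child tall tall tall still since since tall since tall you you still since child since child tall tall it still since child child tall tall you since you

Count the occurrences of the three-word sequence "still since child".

Scanning the 43 overlapping trigram windows for "still since child":
  position 10–12: still since child
  position 29–31: still since child
  position 37–39: still since child

3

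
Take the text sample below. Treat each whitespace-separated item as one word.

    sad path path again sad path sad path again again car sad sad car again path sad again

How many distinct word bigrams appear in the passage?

18 tokens → 17 bigram windows in total.
Repeated bigrams (each contributes count−1 duplicates):
  sad path: 3
  path again: 2
  path sad: 2
4 duplicate windows → 17 − 4 = 13 distinct.

13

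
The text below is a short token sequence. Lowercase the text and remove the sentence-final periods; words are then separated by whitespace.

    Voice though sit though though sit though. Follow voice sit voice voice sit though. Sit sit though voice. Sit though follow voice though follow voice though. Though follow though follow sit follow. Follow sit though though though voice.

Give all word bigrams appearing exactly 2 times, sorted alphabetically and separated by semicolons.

Bigram counts meeting the condition (exactly 2 times):
  follow sit: 2
  though voice: 2

follow sit; though voice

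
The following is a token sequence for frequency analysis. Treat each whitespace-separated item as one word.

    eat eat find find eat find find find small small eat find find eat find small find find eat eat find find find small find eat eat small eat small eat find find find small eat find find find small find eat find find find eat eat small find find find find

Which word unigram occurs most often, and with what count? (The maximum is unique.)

Unigram frequencies (highest first):
  find: 28
  eat: 15
  small: 9

"find", 28 times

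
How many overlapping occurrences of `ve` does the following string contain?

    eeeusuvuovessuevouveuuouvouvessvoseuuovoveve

5

Sliding a length-2 window over the 44 characters (43 positions):
  position 10–11: ve
  position 19–20: ve
  position 28–29: ve
  position 41–42: ve
  position 43–44: ve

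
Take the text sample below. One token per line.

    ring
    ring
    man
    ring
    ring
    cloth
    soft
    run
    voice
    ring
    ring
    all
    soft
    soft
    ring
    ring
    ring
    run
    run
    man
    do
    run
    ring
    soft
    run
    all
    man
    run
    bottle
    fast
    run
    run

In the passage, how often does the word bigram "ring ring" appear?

5

Scanning the 31 overlapping bigram windows for "ring ring":
  position 1–2: ring ring
  position 4–5: ring ring
  position 10–11: ring ring
  position 15–16: ring ring
  position 16–17: ring ring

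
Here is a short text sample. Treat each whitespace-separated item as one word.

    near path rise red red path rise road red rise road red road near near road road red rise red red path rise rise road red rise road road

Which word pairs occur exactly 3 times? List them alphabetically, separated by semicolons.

path rise; red rise

Bigram counts meeting the condition (exactly 3 times):
  path rise: 3
  red rise: 3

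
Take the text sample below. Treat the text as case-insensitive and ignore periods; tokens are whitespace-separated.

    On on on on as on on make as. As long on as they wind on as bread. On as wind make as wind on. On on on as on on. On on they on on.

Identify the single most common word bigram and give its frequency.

"on on", 11 times

Bigram frequencies (highest first):
  on on: 11
  on as: 5
  as on: 2
  make as: 2
  wind on: 2
  as wind: 2
  … (11 more, each ≤ 1)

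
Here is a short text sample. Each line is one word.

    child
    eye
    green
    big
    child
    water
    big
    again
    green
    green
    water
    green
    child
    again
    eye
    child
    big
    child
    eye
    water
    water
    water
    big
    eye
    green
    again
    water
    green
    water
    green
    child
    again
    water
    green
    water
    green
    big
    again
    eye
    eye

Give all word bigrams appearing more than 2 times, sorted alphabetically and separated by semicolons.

Bigram counts meeting the condition (more than 2 times):
  green water: 3
  water green: 5

green water; water green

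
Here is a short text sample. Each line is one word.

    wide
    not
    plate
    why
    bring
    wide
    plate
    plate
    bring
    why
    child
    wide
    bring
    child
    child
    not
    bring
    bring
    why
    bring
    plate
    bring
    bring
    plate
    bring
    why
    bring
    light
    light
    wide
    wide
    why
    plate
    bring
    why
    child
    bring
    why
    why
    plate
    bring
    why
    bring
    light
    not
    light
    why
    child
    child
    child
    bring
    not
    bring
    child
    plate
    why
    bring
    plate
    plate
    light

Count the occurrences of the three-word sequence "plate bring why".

4

Scanning the 58 overlapping trigram windows for "plate bring why":
  position 8–10: plate bring why
  position 24–26: plate bring why
  position 33–35: plate bring why
  position 40–42: plate bring why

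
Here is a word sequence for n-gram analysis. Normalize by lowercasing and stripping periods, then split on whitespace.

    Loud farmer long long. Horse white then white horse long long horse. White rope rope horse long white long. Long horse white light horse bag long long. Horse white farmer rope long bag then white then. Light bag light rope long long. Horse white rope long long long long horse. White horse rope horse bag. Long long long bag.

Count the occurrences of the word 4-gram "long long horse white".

Scanning the 56 overlapping 4-gram windows for "long long horse white":
  position 3–6: long long horse white
  position 10–13: long long horse white
  position 19–22: long long horse white
  position 26–29: long long horse white
  position 41–44: long long horse white
  position 48–51: long long horse white

6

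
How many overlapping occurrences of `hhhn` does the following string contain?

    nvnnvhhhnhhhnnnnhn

Sliding a length-4 window over the 18 characters (15 positions):
  position 6–9: hhhn
  position 10–13: hhhn

2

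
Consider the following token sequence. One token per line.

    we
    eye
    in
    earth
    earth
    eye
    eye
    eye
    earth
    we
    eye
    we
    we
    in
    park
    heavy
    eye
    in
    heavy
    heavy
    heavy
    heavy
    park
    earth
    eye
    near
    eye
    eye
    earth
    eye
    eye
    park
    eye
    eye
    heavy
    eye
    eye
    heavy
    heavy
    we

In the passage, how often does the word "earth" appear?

5

Scanning the 40 tokens for "earth":
  position 4: earth
  position 5: earth
  position 9: earth
  position 24: earth
  position 29: earth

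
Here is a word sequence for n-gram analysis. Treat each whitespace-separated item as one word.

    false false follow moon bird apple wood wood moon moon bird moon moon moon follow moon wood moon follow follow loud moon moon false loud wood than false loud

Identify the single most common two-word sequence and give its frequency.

Bigram frequencies (highest first):
  moon moon: 4
  follow moon: 2
  moon bird: 2
  wood moon: 2
  moon follow: 2
  false loud: 2
  … (14 more, each ≤ 1)

"moon moon", 4 times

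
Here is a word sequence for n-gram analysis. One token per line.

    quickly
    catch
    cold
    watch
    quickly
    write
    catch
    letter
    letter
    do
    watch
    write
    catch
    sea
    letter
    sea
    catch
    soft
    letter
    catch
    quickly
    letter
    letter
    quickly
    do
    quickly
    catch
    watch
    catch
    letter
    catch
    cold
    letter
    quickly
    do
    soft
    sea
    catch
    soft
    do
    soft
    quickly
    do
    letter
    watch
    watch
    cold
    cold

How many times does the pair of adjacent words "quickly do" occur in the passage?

Scanning the 47 overlapping bigram windows for "quickly do":
  position 24–25: quickly do
  position 34–35: quickly do
  position 42–43: quickly do

3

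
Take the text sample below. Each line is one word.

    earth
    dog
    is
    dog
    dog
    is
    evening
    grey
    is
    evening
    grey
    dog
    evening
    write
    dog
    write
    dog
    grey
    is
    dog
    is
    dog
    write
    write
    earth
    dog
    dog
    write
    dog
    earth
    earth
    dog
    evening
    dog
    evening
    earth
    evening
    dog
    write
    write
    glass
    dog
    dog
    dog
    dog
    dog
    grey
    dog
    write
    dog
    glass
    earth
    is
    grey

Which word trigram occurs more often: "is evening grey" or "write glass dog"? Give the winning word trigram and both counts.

"is evening grey": 2 occurrences
"write glass dog": 1 occurrence

"is evening grey" (2 vs 1)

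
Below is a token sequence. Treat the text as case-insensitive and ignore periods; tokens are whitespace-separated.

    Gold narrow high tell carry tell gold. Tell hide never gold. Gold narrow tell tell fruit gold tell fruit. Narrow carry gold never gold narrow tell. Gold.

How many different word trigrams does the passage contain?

27 tokens → 25 trigram windows in total.
Repeated trigrams (each contributes count−1 duplicates):
  gold narrow tell: 2
1 duplicate windows → 25 − 1 = 24 distinct.

24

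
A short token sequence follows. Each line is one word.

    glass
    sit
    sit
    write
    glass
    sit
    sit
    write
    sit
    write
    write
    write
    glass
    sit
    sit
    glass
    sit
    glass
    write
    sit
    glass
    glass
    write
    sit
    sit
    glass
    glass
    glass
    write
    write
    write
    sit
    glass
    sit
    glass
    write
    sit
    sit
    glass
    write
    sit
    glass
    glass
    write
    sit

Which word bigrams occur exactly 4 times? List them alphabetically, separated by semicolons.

Bigram counts meeting the condition (exactly 4 times):
  glass glass: 4
  write write: 4

glass glass; write write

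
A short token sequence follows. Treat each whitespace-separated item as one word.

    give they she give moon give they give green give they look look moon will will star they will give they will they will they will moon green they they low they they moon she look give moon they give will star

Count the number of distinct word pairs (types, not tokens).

42 tokens → 41 bigram windows in total.
Repeated bigrams (each contributes count−1 duplicates):
  give they: 4
  they will: 4
  give moon: 2
  they give: 2
  they they: 2
  will star: 2
  will they: 2
11 duplicate windows → 41 − 11 = 30 distinct.

30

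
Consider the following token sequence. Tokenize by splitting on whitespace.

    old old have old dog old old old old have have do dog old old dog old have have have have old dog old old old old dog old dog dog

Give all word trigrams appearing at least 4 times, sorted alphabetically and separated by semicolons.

old dog old; old old old

Trigram counts meeting the condition (at least 4 times):
  old dog old: 4
  old old old: 4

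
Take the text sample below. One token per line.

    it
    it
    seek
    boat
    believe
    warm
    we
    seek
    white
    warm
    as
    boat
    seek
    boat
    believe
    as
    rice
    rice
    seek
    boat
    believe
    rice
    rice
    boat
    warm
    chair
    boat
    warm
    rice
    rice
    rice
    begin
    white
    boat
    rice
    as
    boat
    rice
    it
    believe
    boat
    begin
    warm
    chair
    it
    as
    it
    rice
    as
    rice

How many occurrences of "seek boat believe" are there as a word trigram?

Scanning the 48 overlapping trigram windows for "seek boat believe":
  position 3–5: seek boat believe
  position 13–15: seek boat believe
  position 19–21: seek boat believe

3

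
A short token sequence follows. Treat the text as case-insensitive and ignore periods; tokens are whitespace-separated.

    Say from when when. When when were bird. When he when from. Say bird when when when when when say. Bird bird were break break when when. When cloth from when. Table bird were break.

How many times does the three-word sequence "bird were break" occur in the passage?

2

Scanning the 33 overlapping trigram windows for "bird were break":
  position 22–24: bird were break
  position 33–35: bird were break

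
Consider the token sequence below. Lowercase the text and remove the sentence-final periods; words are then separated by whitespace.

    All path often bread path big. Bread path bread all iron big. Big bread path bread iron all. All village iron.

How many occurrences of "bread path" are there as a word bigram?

3

Scanning the 20 overlapping bigram windows for "bread path":
  position 4–5: bread path
  position 7–8: bread path
  position 14–15: bread path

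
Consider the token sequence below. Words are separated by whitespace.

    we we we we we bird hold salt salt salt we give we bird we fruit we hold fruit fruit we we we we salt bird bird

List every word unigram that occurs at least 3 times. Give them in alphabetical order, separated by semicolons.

bird; fruit; salt; we

Unigram counts meeting the condition (at least 3 times):
  bird: 4
  fruit: 3
  salt: 4
  we: 13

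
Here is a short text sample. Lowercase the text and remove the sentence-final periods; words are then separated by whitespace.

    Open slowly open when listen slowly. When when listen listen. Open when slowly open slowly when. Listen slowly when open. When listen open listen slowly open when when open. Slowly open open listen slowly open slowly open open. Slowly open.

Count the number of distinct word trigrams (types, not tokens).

27

40 tokens → 38 trigram windows in total.
Repeated trigrams (each contributes count−1 duplicates):
  open slowly open: 4
  listen slowly open: 2
  listen slowly when: 2
  open listen slowly: 2
  open when listen: 2
  slowly open open: 2
  slowly open slowly: 2
  slowly open when: 2
  … (1 more repeated)
11 duplicate windows → 38 − 11 = 27 distinct.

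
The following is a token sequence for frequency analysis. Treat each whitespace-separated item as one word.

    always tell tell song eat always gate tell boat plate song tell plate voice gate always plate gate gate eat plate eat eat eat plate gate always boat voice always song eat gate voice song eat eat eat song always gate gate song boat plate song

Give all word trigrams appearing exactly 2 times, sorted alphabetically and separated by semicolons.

boat plate song; eat eat eat

Trigram counts meeting the condition (exactly 2 times):
  boat plate song: 2
  eat eat eat: 2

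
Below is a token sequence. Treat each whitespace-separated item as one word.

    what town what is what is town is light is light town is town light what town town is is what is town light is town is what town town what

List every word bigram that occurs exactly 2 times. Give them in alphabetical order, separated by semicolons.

Bigram counts meeting the condition (exactly 2 times):
  is light: 2
  light is: 2
  town light: 2
  town town: 2
  town what: 2

is light; light is; town light; town town; town what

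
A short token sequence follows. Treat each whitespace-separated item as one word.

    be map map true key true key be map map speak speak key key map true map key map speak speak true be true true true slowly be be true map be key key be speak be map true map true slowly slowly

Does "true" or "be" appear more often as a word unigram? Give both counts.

"true": 10 occurrences
"be": 8 occurrences

"true" (10 vs 8)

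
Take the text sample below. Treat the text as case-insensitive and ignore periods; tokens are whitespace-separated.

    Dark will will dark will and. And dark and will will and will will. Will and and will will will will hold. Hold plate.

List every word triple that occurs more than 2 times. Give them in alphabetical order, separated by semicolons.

Trigram counts meeting the condition (more than 2 times):
  and will will: 3
  will will will: 3

and will will; will will will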